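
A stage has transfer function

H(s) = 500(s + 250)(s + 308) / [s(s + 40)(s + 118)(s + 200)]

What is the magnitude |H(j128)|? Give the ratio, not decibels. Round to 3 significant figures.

0.0660

At s = jω = j128:
zero (s+250): 250 + j128 → |·| = √(250²+128²) = √78884 ≈ 280.86, ∠ = arctan(128/250) ≈ 27.11°
zero (s+308): 308 + j128 → |·| = √(308²+128²) = √111248 ≈ 333.54, ∠ = arctan(128/308) ≈ 22.57°
pole (s+40): 40 + j128 → |·| = √(40²+128²) = √17984 ≈ 134.1, ∠ = arctan(128/40) ≈ 72.65°
pole (s+118): 118 + j128 → |·| = √(118²+128²) = √30308 ≈ 174.09, ∠ = arctan(128/118) ≈ 47.33°
pole (s+200): 200 + j128 → |·| = √(200²+128²) = √56384 ≈ 237.45, ∠ = arctan(128/200) ≈ 32.62°
pole at origin: |s| = 128, ∠ = 90.00° (in denominator)
|H| = 500 · 93678 / 7.0955e+08 ≈ 0.066012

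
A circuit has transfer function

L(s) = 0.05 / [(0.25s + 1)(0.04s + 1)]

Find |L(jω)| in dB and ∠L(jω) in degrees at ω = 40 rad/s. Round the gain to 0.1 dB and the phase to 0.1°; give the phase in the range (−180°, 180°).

-51.6 dB, -142.3°

At ω = 40 rad/s:
pole (1 + j40·0.25) = 1 + j10 → |·| ≈ 10.05, ∠ ≈ 84.29°
pole (1 + j40·0.04) = 1 + j1.6 → |·| ≈ 1.8868, ∠ ≈ 57.99°
|L| = 0.05 · 1 / (10.05 · 1.8868) ≈ 0.0026368
Gain = 20 log₁₀(0.0026368) ≈ -51.58 dB
∠L = (0°) − (84.29° + 57.99°) = -142.28°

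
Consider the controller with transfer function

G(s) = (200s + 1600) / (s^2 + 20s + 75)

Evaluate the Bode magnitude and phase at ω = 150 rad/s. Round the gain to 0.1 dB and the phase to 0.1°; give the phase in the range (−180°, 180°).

Substitute s = j150:
Numerator: 200(j150) + 1600 = 1600 + j30000
Denominator: (j150)^2 + 20(j150) + 75 = -22425 + j3000
|N| = √(1600² + 30000²) ≈ 30043, ∠N ≈ 86.95°
|D| = √(22425² + 3000²) ≈ 22625, ∠D ≈ 172.38°
|G| = 30043 / 22625 ≈ 1.3279
Gain = 20 log₁₀(1.3279) ≈ 2.46 dB
∠G = 86.95° − 172.38° = -85.43°

2.5 dB, -85.4°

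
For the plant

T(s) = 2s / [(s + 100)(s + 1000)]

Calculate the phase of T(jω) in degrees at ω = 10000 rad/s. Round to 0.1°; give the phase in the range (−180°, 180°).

At s = jω = j10000:
zero at origin: s = j10000 → |·| = 10000, ∠ = 90.00°
pole (s+100): 100 + j10000 → |·| = √(100²+10000²) = √100010000 ≈ 10000, ∠ = arctan(10000/100) ≈ 89.43°
pole (s+1000): 1000 + j10000 → |·| = √(1000²+10000²) = √101000000 ≈ 10050, ∠ = arctan(10000/1000) ≈ 84.29°
∠T = 90.00° − 173.72° = -83.72°

-83.7°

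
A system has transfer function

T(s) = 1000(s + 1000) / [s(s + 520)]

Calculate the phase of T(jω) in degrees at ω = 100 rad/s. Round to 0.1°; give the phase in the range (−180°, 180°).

At s = jω = j100:
zero (s+1000): 1000 + j100 → |·| = √(1000²+100²) = √1010000 ≈ 1005, ∠ = arctan(100/1000) ≈ 5.71°
pole (s+520): 520 + j100 → |·| = √(520²+100²) = √280400 ≈ 529.53, ∠ = arctan(100/520) ≈ 10.89°
pole at origin: |s| = 100, ∠ = 90.00° (in denominator)
∠T = 5.71° − 100.89° = -95.18°

-95.2°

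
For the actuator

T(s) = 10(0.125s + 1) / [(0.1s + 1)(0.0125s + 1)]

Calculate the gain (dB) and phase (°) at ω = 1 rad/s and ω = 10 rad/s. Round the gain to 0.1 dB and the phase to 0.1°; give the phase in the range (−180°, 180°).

At ω = 1 rad/s:
zero (1 + j1·0.125) = 1 + j0.125 → |·| ≈ 1.0078, ∠ ≈ 7.13°
pole (1 + j1·0.1) = 1 + j0.1 → |·| ≈ 1.005, ∠ ≈ 5.71°
pole (1 + j1·0.0125) = 1 + j0.0125 → |·| ≈ 1.0001, ∠ ≈ 0.72°
|T| = 10 · 1.0078 / (1.005 · 1.0001) ≈ 10.027
Gain = 20 log₁₀(10.027) ≈ 20.02 dB
∠T = (7.13°) − (5.71° + 0.72°) = 0.70°

At ω = 10 rad/s:
zero (1 + j10·0.125) = 1 + j1.25 → |·| ≈ 1.6008, ∠ ≈ 51.34°
pole (1 + j10·0.1) = 1 + j1 → |·| ≈ 1.4142, ∠ ≈ 45.00°
pole (1 + j10·0.0125) = 1 + j0.125 → |·| ≈ 1.0078, ∠ ≈ 7.13°
|T| = 10 · 1.6008 / (1.4142 · 1.0078) ≈ 11.232
Gain = 20 log₁₀(11.232) ≈ 21.01 dB
∠T = (51.34°) − (45.00° + 7.13°) = -0.79°

ω = 1: 20.0 dB, 0.7°; ω = 10: 21.0 dB, -0.8°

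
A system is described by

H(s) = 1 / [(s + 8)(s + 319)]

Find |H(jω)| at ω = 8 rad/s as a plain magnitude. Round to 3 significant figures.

At s = jω = j8:
pole (s+8): 8 + j8 → |·| = √(8²+8²) = √128 ≈ 11.314, ∠ = arctan(8/8) ≈ 45.00°
pole (s+319): 319 + j8 → |·| = √(319²+8²) = √101825 ≈ 319.1, ∠ = arctan(8/319) ≈ 1.44°
|H| = 1 / 3610.3 ≈ 0.00027699

0.000277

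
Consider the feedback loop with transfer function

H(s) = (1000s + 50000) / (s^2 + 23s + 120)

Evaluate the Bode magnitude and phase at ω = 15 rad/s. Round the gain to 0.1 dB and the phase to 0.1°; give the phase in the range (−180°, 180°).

43.2 dB, -90.2°

Substitute s = j15:
Numerator: 1000(j15) + 50000 = 50000 + j15000
Denominator: (j15)^2 + 23(j15) + 120 = -105 + j345
|N| = √(50000² + 15000²) ≈ 52202, ∠N ≈ 16.70°
|D| = √(105² + 345²) ≈ 360.62, ∠D ≈ 106.93°
|H| = 52202 / 360.62 ≈ 144.76
Gain = 20 log₁₀(144.76) ≈ 43.21 dB
∠H = 16.70° − 106.93° = -90.23°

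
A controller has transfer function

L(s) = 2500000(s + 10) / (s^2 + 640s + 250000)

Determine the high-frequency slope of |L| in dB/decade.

-20 dB/decade

Each pole contributes −20 dB/decade at high frequency; each zero contributes +20 dB/decade.
Net: 1 zero(s) − 2 pole(s) → -20 dB/decade.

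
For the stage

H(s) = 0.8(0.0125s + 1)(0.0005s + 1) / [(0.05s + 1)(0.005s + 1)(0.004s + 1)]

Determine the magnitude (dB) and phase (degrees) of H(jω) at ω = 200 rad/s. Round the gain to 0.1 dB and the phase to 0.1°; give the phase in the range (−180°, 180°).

At ω = 200 rad/s:
zero (1 + j200·0.0125) = 1 + j2.5 → |·| ≈ 2.6926, ∠ ≈ 68.20°
zero (1 + j200·0.0005) = 1 + j0.1 → |·| ≈ 1.005, ∠ ≈ 5.71°
pole (1 + j200·0.05) = 1 + j10 → |·| ≈ 10.05, ∠ ≈ 84.29°
pole (1 + j200·0.005) = 1 + j1 → |·| ≈ 1.4142, ∠ ≈ 45.00°
pole (1 + j200·0.004) = 1 + j0.8 → |·| ≈ 1.2806, ∠ ≈ 38.66°
|H| = 0.8 · 2.6926 · 1.005 / (10.05 · 1.4142 · 1.2806) ≈ 0.11894
Gain = 20 log₁₀(0.11894) ≈ -18.49 dB
∠H = (68.20° + 5.71°) − (84.29° + 45.00° + 38.66°) = -94.04°

-18.5 dB, -94.0°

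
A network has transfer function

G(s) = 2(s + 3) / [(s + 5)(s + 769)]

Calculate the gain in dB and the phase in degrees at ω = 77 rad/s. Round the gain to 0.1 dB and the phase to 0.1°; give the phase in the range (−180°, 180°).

-51.8 dB, -4.2°

At s = jω = j77:
zero (s+3): 3 + j77 → |·| = √(3²+77²) = √5938 ≈ 77.058, ∠ = arctan(77/3) ≈ 87.77°
pole (s+5): 5 + j77 → |·| = √(5²+77²) = √5954 ≈ 77.162, ∠ = arctan(77/5) ≈ 86.28°
pole (s+769): 769 + j77 → |·| = √(769²+77²) = √597290 ≈ 772.85, ∠ = arctan(77/769) ≈ 5.72°
|G| = 2 · 77.058 / 59635 ≈ 0.0025843
Gain = 20 log₁₀(0.0025843) ≈ -51.75 dB
∠G = 87.77° − 92.00° = -4.23°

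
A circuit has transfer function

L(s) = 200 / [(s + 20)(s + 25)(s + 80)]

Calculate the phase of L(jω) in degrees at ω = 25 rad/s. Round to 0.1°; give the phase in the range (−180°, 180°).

-113.7°

At s = jω = j25:
pole (s+20): 20 + j25 → |·| = √(20²+25²) = √1025 ≈ 32.016, ∠ = arctan(25/20) ≈ 51.34°
pole (s+25): 25 + j25 → |·| = √(25²+25²) = √1250 ≈ 35.355, ∠ = arctan(25/25) ≈ 45.00°
pole (s+80): 80 + j25 → |·| = √(80²+25²) = √7025 ≈ 83.815, ∠ = arctan(25/80) ≈ 17.35°
∠L = 0.00° − 113.69° = -113.69°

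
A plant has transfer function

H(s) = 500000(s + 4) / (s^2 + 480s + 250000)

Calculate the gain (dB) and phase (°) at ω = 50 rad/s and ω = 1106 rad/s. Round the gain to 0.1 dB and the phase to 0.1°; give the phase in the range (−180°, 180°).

ω = 50: 40.1 dB, 79.9°; ω = 1106: 54.0 dB, -61.6°

At s = jω = j50:
zero (s+4): 4 + j50 → |·| = √(4²+50²) = √2516 ≈ 50.16, ∠ = arctan(50/4) ≈ 85.43°
quadratic: (j50)² + 480·j50 + 250000 = 247500 + j24000 → |·| ≈ 2.4866e+05, ∠ ≈ 5.54°
|H| = 500000 · 50.16 / 2.4866e+05 ≈ 100.86
Gain = 20 log₁₀(100.86) ≈ 40.07 dB
∠H = 85.43° − 5.54° = 79.89°

At s = jω = j1106:
zero (s+4): 4 + j1106 → |·| = √(4²+1106²) = √1223252 ≈ 1106, ∠ = arctan(1106/4) ≈ 89.79°
quadratic: (j1106)² + 480·j1106 + 250000 = -973236 + j530880 → |·| ≈ 1.1086e+06, ∠ ≈ 151.39°
|H| = 500000 · 1106 / 1.1086e+06 ≈ 498.83
Gain = 20 log₁₀(498.83) ≈ 53.96 dB
∠H = 89.79° − 151.39° = -61.60°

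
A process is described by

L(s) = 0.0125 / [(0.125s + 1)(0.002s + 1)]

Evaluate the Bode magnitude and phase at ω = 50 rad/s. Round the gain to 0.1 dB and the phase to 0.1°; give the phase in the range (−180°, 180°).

At ω = 50 rad/s:
pole (1 + j50·0.125) = 1 + j6.25 → |·| ≈ 6.3295, ∠ ≈ 80.91°
pole (1 + j50·0.002) = 1 + j0.1 → |·| ≈ 1.005, ∠ ≈ 5.71°
|L| = 0.0125 · 1 / (6.3295 · 1.005) ≈ 0.0019651
Gain = 20 log₁₀(0.0019651) ≈ -54.13 dB
∠L = (0°) − (80.91° + 5.71°) = -86.62°

-54.1 dB, -86.6°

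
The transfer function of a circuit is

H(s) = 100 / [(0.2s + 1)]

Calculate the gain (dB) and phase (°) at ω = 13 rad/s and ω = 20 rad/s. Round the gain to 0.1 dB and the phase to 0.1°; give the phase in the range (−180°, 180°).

ω = 13: 31.1 dB, -69.0°; ω = 20: 27.7 dB, -76.0°

At ω = 13 rad/s:
pole (1 + j13·0.2) = 1 + j2.6 → |·| ≈ 2.7857, ∠ ≈ 68.96°
|H| = 100 · 1 / (2.7857) ≈ 35.898
Gain = 20 log₁₀(35.898) ≈ 31.10 dB
∠H = (0°) − (68.96°) = -68.96°

At ω = 20 rad/s:
pole (1 + j20·0.2) = 1 + j4 → |·| ≈ 4.1231, ∠ ≈ 75.96°
|H| = 100 · 1 / (4.1231) ≈ 24.254
Gain = 20 log₁₀(24.254) ≈ 27.70 dB
∠H = (0°) − (75.96°) = -75.96°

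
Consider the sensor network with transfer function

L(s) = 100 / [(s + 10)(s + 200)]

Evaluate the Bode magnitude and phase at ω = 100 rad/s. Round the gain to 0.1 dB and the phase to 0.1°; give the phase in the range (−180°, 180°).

At s = jω = j100:
pole (s+10): 10 + j100 → |·| = √(10²+100²) = √10100 ≈ 100.5, ∠ = arctan(100/10) ≈ 84.29°
pole (s+200): 200 + j100 → |·| = √(200²+100²) = √50000 ≈ 223.61, ∠ = arctan(100/200) ≈ 26.57°
|L| = 100 / 22473 ≈ 0.0044498
Gain = 20 log₁₀(0.0044498) ≈ -47.03 dB
∠L = 0.00° − 110.86° = -110.86°

-47.0 dB, -110.9°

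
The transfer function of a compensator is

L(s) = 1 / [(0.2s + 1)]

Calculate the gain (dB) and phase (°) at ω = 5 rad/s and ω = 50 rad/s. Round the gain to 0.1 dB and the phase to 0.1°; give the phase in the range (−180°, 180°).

ω = 5: -3.0 dB, -45.0°; ω = 50: -20.0 dB, -84.3°

At ω = 5 rad/s:
pole (1 + j5·0.2) = 1 + j1 → |·| ≈ 1.4142, ∠ ≈ 45.00°
|L| = 1 · 1 / (1.4142) ≈ 0.70711
Gain = 20 log₁₀(0.70711) ≈ -3.01 dB
∠L = (0°) − (45.00°) = -45.00°

At ω = 50 rad/s:
pole (1 + j50·0.2) = 1 + j10 → |·| ≈ 10.05, ∠ ≈ 84.29°
|L| = 1 · 1 / (10.05) ≈ 0.099502
Gain = 20 log₁₀(0.099502) ≈ -20.04 dB
∠L = (0°) − (84.29°) = -84.29°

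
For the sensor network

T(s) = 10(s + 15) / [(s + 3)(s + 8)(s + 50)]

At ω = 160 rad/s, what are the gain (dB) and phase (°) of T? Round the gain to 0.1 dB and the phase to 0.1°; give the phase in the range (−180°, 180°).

At s = jω = j160:
zero (s+15): 15 + j160 → |·| = √(15²+160²) = √25825 ≈ 160.7, ∠ = arctan(160/15) ≈ 84.64°
pole (s+3): 3 + j160 → |·| = √(3²+160²) = √25609 ≈ 160.03, ∠ = arctan(160/3) ≈ 88.93°
pole (s+8): 8 + j160 → |·| = √(8²+160²) = √25664 ≈ 160.2, ∠ = arctan(160/8) ≈ 87.14°
pole (s+50): 50 + j160 → |·| = √(50²+160²) = √28100 ≈ 167.63, ∠ = arctan(160/50) ≈ 72.65°
|T| = 10 · 160.7 / 4.2975e+06 ≈ 0.00037394
Gain = 20 log₁₀(0.00037394) ≈ -68.54 dB
∠T = 84.64° − 248.72° = -164.08°

-68.5 dB, -164.1°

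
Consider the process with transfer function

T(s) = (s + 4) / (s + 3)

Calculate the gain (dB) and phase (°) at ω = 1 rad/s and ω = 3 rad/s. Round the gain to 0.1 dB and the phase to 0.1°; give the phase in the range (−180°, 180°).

ω = 1: 2.3 dB, -4.4°; ω = 3: 1.4 dB, -8.1°

Substitute s = j1:
Numerator: (j1) + 4 = 4 + j1
Denominator: (j1) + 3 = 3 + j1
|N| = √(4² + 1²) ≈ 4.1231, ∠N ≈ 14.04°
|D| = √(3² + 1²) ≈ 3.1623, ∠D ≈ 18.43°
|T| = 4.1231 / 3.1623 ≈ 1.3038
Gain = 20 log₁₀(1.3038) ≈ 2.30 dB
∠T = 14.04° − 18.43° = -4.39°

Substitute s = j3:
Numerator: (j3) + 4 = 4 + j3
Denominator: (j3) + 3 = 3 + j3
|N| = √(4² + 3²) ≈ 5, ∠N ≈ 36.87°
|D| = √(3² + 3²) ≈ 4.2426, ∠D ≈ 45.00°
|T| = 5 / 4.2426 ≈ 1.1785
Gain = 20 log₁₀(1.1785) ≈ 1.43 dB
∠T = 36.87° − 45.00° = -8.13°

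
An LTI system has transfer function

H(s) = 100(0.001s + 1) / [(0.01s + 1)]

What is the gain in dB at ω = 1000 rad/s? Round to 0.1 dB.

At ω = 1000 rad/s:
zero (1 + j1000·0.001) = 1 + j1 → |·| ≈ 1.4142, ∠ ≈ 45.00°
pole (1 + j1000·0.01) = 1 + j10 → |·| ≈ 10.05, ∠ ≈ 84.29°
|H| = 100 · 1.4142 / (10.05) ≈ 14.072
Gain = 20 log₁₀(14.072) ≈ 22.97 dB

23.0 dB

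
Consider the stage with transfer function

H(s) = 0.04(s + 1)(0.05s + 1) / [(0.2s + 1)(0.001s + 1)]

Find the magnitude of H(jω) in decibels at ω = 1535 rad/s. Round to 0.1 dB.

18.5 dB

At ω = 1535 rad/s:
zero (1 + j1535·1) = 1 + j1535 → |·| ≈ 1535, ∠ ≈ 89.96°
zero (1 + j1535·0.05) = 1 + j76.75 → |·| ≈ 76.757, ∠ ≈ 89.25°
pole (1 + j1535·0.2) = 1 + j307 → |·| ≈ 307, ∠ ≈ 89.81°
pole (1 + j1535·0.001) = 1 + j1.535 → |·| ≈ 1.832, ∠ ≈ 56.92°
|H| = 0.04 · 1535 · 76.757 / (307 · 1.832) ≈ 8.3796
Gain = 20 log₁₀(8.3796) ≈ 18.46 dB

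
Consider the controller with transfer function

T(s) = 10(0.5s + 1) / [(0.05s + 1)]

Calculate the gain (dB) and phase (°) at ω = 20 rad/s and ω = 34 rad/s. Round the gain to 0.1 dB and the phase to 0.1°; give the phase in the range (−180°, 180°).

At ω = 20 rad/s:
zero (1 + j20·0.5) = 1 + j10 → |·| ≈ 10.05, ∠ ≈ 84.29°
pole (1 + j20·0.05) = 1 + j1 → |·| ≈ 1.4142, ∠ ≈ 45.00°
|T| = 10 · 10.05 / (1.4142) ≈ 71.065
Gain = 20 log₁₀(71.065) ≈ 37.03 dB
∠T = (84.29°) − (45.00°) = 39.29°

At ω = 34 rad/s:
zero (1 + j34·0.5) = 1 + j17 → |·| ≈ 17.029, ∠ ≈ 86.63°
pole (1 + j34·0.05) = 1 + j1.7 → |·| ≈ 1.9723, ∠ ≈ 59.53°
|T| = 10 · 17.029 / (1.9723) ≈ 86.341
Gain = 20 log₁₀(86.341) ≈ 38.72 dB
∠T = (86.63°) − (59.53°) = 27.10°

ω = 20: 37.0 dB, 39.3°; ω = 34: 38.7 dB, 27.1°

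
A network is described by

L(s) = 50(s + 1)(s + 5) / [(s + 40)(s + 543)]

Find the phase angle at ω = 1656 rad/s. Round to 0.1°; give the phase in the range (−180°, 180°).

19.3°

At s = jω = j1656:
zero (s+1): 1 + j1656 → |·| = √(1²+1656²) = √2742337 ≈ 1656, ∠ = arctan(1656/1) ≈ 89.97°
zero (s+5): 5 + j1656 → |·| = √(5²+1656²) = √2742361 ≈ 1656, ∠ = arctan(1656/5) ≈ 89.83°
pole (s+40): 40 + j1656 → |·| = √(40²+1656²) = √2743936 ≈ 1656.5, ∠ = arctan(1656/40) ≈ 88.62°
pole (s+543): 543 + j1656 → |·| = √(543²+1656²) = √3037185 ≈ 1742.8, ∠ = arctan(1656/543) ≈ 71.85°
∠L = 179.80° − 160.47° = 19.33°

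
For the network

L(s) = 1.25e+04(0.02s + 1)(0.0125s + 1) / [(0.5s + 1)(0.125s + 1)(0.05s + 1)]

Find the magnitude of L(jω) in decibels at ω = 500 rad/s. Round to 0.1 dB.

6.2 dB

At ω = 500 rad/s:
zero (1 + j500·0.02) = 1 + j10 → |·| ≈ 10.05, ∠ ≈ 84.29°
zero (1 + j500·0.0125) = 1 + j6.25 → |·| ≈ 6.3295, ∠ ≈ 80.91°
pole (1 + j500·0.5) = 1 + j250 → |·| ≈ 250, ∠ ≈ 89.77°
pole (1 + j500·0.125) = 1 + j62.5 → |·| ≈ 62.508, ∠ ≈ 89.08°
pole (1 + j500·0.05) = 1 + j25 → |·| ≈ 25.02, ∠ ≈ 87.71°
|L| = 1.25e+04 · 10.05 · 6.3295 / (250 · 62.508 · 25.02) ≈ 2.0337
Gain = 20 log₁₀(2.0337) ≈ 6.17 dB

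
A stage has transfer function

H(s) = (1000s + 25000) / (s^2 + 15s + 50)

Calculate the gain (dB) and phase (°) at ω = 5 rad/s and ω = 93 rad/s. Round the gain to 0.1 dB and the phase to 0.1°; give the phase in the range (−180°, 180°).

ω = 5: 50.2 dB, -60.3°; ω = 93: 20.9 dB, -95.8°

Substitute s = j5:
Numerator: 1000(j5) + 25000 = 25000 + j5000
Denominator: (j5)^2 + 15(j5) + 50 = 25 + j75
|N| = √(25000² + 5000²) ≈ 25495, ∠N ≈ 11.31°
|D| = √(25² + 75²) ≈ 79.057, ∠D ≈ 71.57°
|H| = 25495 / 79.057 ≈ 322.49
Gain = 20 log₁₀(322.49) ≈ 50.17 dB
∠H = 11.31° − 71.57° = -60.26°

Substitute s = j93:
Numerator: 1000(j93) + 25000 = 25000 + j93000
Denominator: (j93)^2 + 15(j93) + 50 = -8599 + j1395
|N| = √(25000² + 93000²) ≈ 96302, ∠N ≈ 74.95°
|D| = √(8599² + 1395²) ≈ 8711.4, ∠D ≈ 170.79°
|H| = 96302 / 8711.4 ≈ 11.055
Gain = 20 log₁₀(11.055) ≈ 20.87 dB
∠H = 74.95° − 170.79° = -95.84°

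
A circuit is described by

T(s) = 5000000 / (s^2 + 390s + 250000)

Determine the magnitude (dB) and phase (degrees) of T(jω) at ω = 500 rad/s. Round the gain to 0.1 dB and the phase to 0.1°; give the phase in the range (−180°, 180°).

28.2 dB, -90.0°

At s = jω = j500:
quadratic: (j500)² + 390·j500 + 250000 = 0 + j195000 → |·| ≈ 1.95e+05, ∠ ≈ 90.00°
|T| = 5000000 / 1.95e+05 ≈ 25.641
Gain = 20 log₁₀(25.641) ≈ 28.18 dB
∠T = 0.00° − 90.00° = -90.00°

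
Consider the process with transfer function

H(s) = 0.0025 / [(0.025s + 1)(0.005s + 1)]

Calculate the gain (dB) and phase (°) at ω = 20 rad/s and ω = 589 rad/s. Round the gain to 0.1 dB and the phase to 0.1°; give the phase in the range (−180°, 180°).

ω = 20: -53.1 dB, -32.3°; ω = 589: -85.3 dB, -157.4°

At ω = 20 rad/s:
pole (1 + j20·0.025) = 1 + j0.5 → |·| ≈ 1.118, ∠ ≈ 26.57°
pole (1 + j20·0.005) = 1 + j0.1 → |·| ≈ 1.005, ∠ ≈ 5.71°
|H| = 0.0025 · 1 / (1.118 · 1.005) ≈ 0.002225
Gain = 20 log₁₀(0.002225) ≈ -53.05 dB
∠H = (0°) − (26.57° + 5.71°) = -32.28°

At ω = 589 rad/s:
pole (1 + j589·0.025) = 1 + j14.725 → |·| ≈ 14.759, ∠ ≈ 86.11°
pole (1 + j589·0.005) = 1 + j2.945 → |·| ≈ 3.1101, ∠ ≈ 71.24°
|H| = 0.0025 · 1 / (14.759 · 3.1101) ≈ 5.4464e-05
Gain = 20 log₁₀(5.4464e-05) ≈ -85.28 dB
∠H = (0°) − (86.11° + 71.24°) = -157.35°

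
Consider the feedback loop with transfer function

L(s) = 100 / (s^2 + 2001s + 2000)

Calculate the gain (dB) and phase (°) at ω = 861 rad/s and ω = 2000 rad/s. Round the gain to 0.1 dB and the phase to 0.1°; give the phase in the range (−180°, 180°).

ω = 861: -85.5 dB, -113.2°; ω = 2000: -95.1 dB, -135.0°

Substitute s = j861:
Numerator: 100 = 100 + j0
Denominator: (j861)^2 + 2001(j861) + 2000 = -739321 + j1722861
|N| = √(100² + 0²) ≈ 100, ∠N ≈ 0.00°
|D| = √(739321² + 1722861²) ≈ 1.8748e+06, ∠D ≈ 113.23°
|L| = 100 / 1.8748e+06 ≈ 5.3339e-05
Gain = 20 log₁₀(5.3339e-05) ≈ -85.46 dB
∠L = 0.00° − 113.23° = -113.23°

Substitute s = j2000:
Numerator: 100 = 100 + j0
Denominator: (j2000)^2 + 2001(j2000) + 2000 = -3998000 + j4002000
|N| = √(100² + 0²) ≈ 100, ∠N ≈ 0.00°
|D| = √(3998000² + 4002000²) ≈ 5.6569e+06, ∠D ≈ 134.97°
|L| = 100 / 5.6569e+06 ≈ 1.7678e-05
Gain = 20 log₁₀(1.7678e-05) ≈ -95.05 dB
∠L = 0.00° − 134.97° = -134.97°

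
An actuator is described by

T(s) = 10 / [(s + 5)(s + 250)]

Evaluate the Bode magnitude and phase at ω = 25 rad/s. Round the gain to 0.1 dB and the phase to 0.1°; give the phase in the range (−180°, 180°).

-56.1 dB, -84.4°

At s = jω = j25:
pole (s+5): 5 + j25 → |·| = √(5²+25²) = √650 ≈ 25.495, ∠ = arctan(25/5) ≈ 78.69°
pole (s+250): 250 + j25 → |·| = √(250²+25²) = √63125 ≈ 251.25, ∠ = arctan(25/250) ≈ 5.71°
|T| = 10 / 6405.6 ≈ 0.0015611
Gain = 20 log₁₀(0.0015611) ≈ -56.13 dB
∠T = 0.00° − 84.40° = -84.40°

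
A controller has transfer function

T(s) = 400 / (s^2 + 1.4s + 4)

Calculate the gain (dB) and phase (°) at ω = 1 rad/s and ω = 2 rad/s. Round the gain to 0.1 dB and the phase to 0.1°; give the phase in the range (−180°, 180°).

At s = jω = j1:
quadratic: (j1)² + 1.4·j1 + 4 = 3 + j1.4 → |·| ≈ 3.3106, ∠ ≈ 25.02°
|T| = 400 / 3.3106 ≈ 120.82
Gain = 20 log₁₀(120.82) ≈ 41.64 dB
∠T = 0.00° − 25.02° = -25.02°

At s = jω = j2:
quadratic: (j2)² + 1.4·j2 + 4 = 0 + j2.8 → |·| ≈ 2.8, ∠ ≈ 90.00°
|T| = 400 / 2.8 ≈ 142.86
Gain = 20 log₁₀(142.86) ≈ 43.10 dB
∠T = 0.00° − 90.00° = -90.00°

ω = 1: 41.6 dB, -25.0°; ω = 2: 43.1 dB, -90.0°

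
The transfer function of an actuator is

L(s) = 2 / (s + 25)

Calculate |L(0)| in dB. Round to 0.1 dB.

-21.9 dB

L(0) = 2 / (25) = 0.08
20 log₁₀(0.08) ≈ -21.94 dB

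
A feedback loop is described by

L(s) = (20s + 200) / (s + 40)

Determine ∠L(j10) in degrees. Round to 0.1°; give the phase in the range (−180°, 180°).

Substitute s = j10:
Numerator: 20(j10) + 200 = 200 + j200
Denominator: (j10) + 40 = 40 + j10
|N| = √(200² + 200²) ≈ 282.84, ∠N ≈ 45.00°
|D| = √(40² + 10²) ≈ 41.231, ∠D ≈ 14.04°
∠L = 45.00° − 14.04° = 30.96°

31.0°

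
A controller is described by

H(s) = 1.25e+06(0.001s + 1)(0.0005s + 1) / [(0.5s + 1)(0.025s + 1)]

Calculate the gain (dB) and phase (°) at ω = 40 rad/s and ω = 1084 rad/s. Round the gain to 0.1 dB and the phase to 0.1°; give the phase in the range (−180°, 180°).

ω = 40: 92.9 dB, -128.7°; ω = 1084: 43.1 dB, -102.0°

At ω = 40 rad/s:
zero (1 + j40·0.001) = 1 + j0.04 → |·| ≈ 1.0008, ∠ ≈ 2.29°
zero (1 + j40·0.0005) = 1 + j0.02 → |·| ≈ 1.0002, ∠ ≈ 1.15°
pole (1 + j40·0.5) = 1 + j20 → |·| ≈ 20.025, ∠ ≈ 87.14°
pole (1 + j40·0.025) = 1 + j1 → |·| ≈ 1.4142, ∠ ≈ 45.00°
|H| = 1.25e+06 · 1.0008 · 1.0002 / (20.025 · 1.4142) ≈ 44184
Gain = 20 log₁₀(44184) ≈ 92.91 dB
∠H = (2.29° + 1.15°) − (87.14° + 45.00°) = -128.70°

At ω = 1084 rad/s:
zero (1 + j1084·0.001) = 1 + j1.084 → |·| ≈ 1.4748, ∠ ≈ 47.31°
zero (1 + j1084·0.0005) = 1 + j0.542 → |·| ≈ 1.1374, ∠ ≈ 28.46°
pole (1 + j1084·0.5) = 1 + j542 → |·| ≈ 542, ∠ ≈ 89.89°
pole (1 + j1084·0.025) = 1 + j27.1 → |·| ≈ 27.118, ∠ ≈ 87.89°
|H| = 1.25e+06 · 1.4748 · 1.1374 / (542 · 27.118) ≈ 142.66
Gain = 20 log₁₀(142.66) ≈ 43.09 dB
∠H = (47.31° + 28.46°) − (89.89° + 87.89°) = -102.01°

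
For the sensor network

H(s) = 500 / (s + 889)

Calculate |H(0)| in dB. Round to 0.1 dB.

-5.0 dB

H(0) = 500 / 889 ≈ 0.56243
20 log₁₀(0.56243) ≈ -5.00 dB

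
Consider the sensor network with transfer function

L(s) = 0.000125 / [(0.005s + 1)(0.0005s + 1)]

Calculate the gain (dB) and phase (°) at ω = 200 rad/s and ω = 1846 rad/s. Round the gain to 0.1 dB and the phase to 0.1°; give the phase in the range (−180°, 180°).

At ω = 200 rad/s:
pole (1 + j200·0.005) = 1 + j1 → |·| ≈ 1.4142, ∠ ≈ 45.00°
pole (1 + j200·0.0005) = 1 + j0.1 → |·| ≈ 1.005, ∠ ≈ 5.71°
|L| = 0.000125 · 1 / (1.4142 · 1.005) ≈ 8.7949e-05
Gain = 20 log₁₀(8.7949e-05) ≈ -81.12 dB
∠L = (0°) − (45.00° + 5.71°) = -50.71°

At ω = 1846 rad/s:
pole (1 + j1846·0.005) = 1 + j9.23 → |·| ≈ 9.284, ∠ ≈ 83.82°
pole (1 + j1846·0.0005) = 1 + j0.923 → |·| ≈ 1.3609, ∠ ≈ 42.71°
|L| = 0.000125 · 1 / (9.284 · 1.3609) ≈ 9.8935e-06
Gain = 20 log₁₀(9.8935e-06) ≈ -100.09 dB
∠L = (0°) − (83.82° + 42.71°) = -126.53°

ω = 200: -81.1 dB, -50.7°; ω = 1846: -100.1 dB, -126.5°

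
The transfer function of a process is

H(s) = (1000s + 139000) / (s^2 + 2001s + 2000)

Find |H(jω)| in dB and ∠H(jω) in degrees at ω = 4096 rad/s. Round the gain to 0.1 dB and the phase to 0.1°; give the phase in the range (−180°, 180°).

-13.2 dB, -65.9°

Substitute s = j4096:
Numerator: 1000(j4096) + 139000 = 139000 + j4096000
Denominator: (j4096)^2 + 2001(j4096) + 2000 = -16775216 + j8196096
|N| = √(139000² + 4096000²) ≈ 4.0984e+06, ∠N ≈ 88.06°
|D| = √(16775216² + 8196096²) ≈ 1.867e+07, ∠D ≈ 153.96°
|H| = 4.0984e+06 / 1.867e+07 ≈ 0.21952
Gain = 20 log₁₀(0.21952) ≈ -13.17 dB
∠H = 88.06° − 153.96° = -65.90°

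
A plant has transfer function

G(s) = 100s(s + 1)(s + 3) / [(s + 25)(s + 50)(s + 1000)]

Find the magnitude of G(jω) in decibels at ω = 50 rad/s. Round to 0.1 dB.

At s = jω = j50:
zero (s+1): 1 + j50 → |·| = √(1²+50²) = √2501 ≈ 50.01, ∠ = arctan(50/1) ≈ 88.85°
zero (s+3): 3 + j50 → |·| = √(3²+50²) = √2509 ≈ 50.09, ∠ = arctan(50/3) ≈ 86.57°
zero at origin: s = j50 → |·| = 50, ∠ = 90.00°
pole (s+25): 25 + j50 → |·| = √(25²+50²) = √3125 ≈ 55.902, ∠ = arctan(50/25) ≈ 63.43°
pole (s+50): 50 + j50 → |·| = √(50²+50²) = √5000 ≈ 70.711, ∠ = arctan(50/50) ≈ 45.00°
pole (s+1000): 1000 + j50 → |·| = √(1000²+50²) = √1002500 ≈ 1001.2, ∠ = arctan(50/1000) ≈ 2.86°
|G| = 100 · 1.2525e+05 / 3.9576e+06 ≈ 3.1648
Gain = 20 log₁₀(3.1648) ≈ 10.01 dB

10.0 dB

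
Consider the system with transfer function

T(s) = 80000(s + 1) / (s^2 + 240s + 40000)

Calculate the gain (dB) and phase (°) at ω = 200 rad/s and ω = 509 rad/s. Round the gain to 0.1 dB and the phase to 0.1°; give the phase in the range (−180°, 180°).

ω = 200: 50.5 dB, -0.3°; ω = 509: 44.2 dB, -61.0°

At s = jω = j200:
zero (s+1): 1 + j200 → |·| = √(1²+200²) = √40001 ≈ 200, ∠ = arctan(200/1) ≈ 89.71°
quadratic: (j200)² + 240·j200 + 40000 = 0 + j48000 → |·| ≈ 48000, ∠ ≈ 90.00°
|T| = 80000 · 200 / 48000 ≈ 333.33
Gain = 20 log₁₀(333.33) ≈ 50.46 dB
∠T = 89.71° − 90.00° = -0.29°

At s = jω = j509:
zero (s+1): 1 + j509 → |·| = √(1²+509²) = √259082 ≈ 509, ∠ = arctan(509/1) ≈ 89.89°
quadratic: (j509)² + 240·j509 + 40000 = -219081 + j122160 → |·| ≈ 2.5084e+05, ∠ ≈ 150.86°
|T| = 80000 · 509 / 2.5084e+05 ≈ 162.33
Gain = 20 log₁₀(162.33) ≈ 44.21 dB
∠T = 89.89° − 150.86° = -60.97°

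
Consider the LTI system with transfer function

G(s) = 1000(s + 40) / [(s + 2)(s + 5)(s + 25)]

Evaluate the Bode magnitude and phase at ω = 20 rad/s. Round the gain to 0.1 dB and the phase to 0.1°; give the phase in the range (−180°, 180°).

10.6 dB, -172.3°

At s = jω = j20:
zero (s+40): 40 + j20 → |·| = √(40²+20²) = √2000 ≈ 44.721, ∠ = arctan(20/40) ≈ 26.57°
pole (s+2): 2 + j20 → |·| = √(2²+20²) = √404 ≈ 20.1, ∠ = arctan(20/2) ≈ 84.29°
pole (s+5): 5 + j20 → |·| = √(5²+20²) = √425 ≈ 20.616, ∠ = arctan(20/5) ≈ 75.96°
pole (s+25): 25 + j20 → |·| = √(25²+20²) = √1025 ≈ 32.016, ∠ = arctan(20/25) ≈ 38.66°
|G| = 1000 · 44.721 / 13267 ≈ 3.3708
Gain = 20 log₁₀(3.3708) ≈ 10.55 dB
∠G = 26.57° − 198.91° = -172.34°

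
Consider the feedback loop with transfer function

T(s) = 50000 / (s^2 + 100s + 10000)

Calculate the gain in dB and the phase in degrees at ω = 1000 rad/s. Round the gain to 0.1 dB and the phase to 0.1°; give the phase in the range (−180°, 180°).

At s = jω = j1000:
quadratic: (j1000)² + 100·j1000 + 10000 = -990000 + j100000 → |·| ≈ 9.9504e+05, ∠ ≈ 174.23°
|T| = 50000 / 9.9504e+05 ≈ 0.050249
Gain = 20 log₁₀(0.050249) ≈ -25.98 dB
∠T = 0.00° − 174.23° = -174.23°

-26.0 dB, -174.2°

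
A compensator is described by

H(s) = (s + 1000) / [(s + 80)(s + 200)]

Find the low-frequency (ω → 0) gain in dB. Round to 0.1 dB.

-24.1 dB

H(0) = 1·1000 / (80·200) = 0.0625
20 log₁₀(0.0625) ≈ -24.08 dB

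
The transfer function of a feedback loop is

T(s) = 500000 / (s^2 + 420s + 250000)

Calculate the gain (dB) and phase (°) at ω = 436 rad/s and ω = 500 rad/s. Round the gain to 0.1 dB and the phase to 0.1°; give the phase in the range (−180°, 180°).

ω = 436: 8.3 dB, -71.9°; ω = 500: 7.5 dB, -90.0°

At s = jω = j436:
quadratic: (j436)² + 420·j436 + 250000 = 59904 + j183120 → |·| ≈ 1.9267e+05, ∠ ≈ 71.89°
|T| = 500000 / 1.9267e+05 ≈ 2.5951
Gain = 20 log₁₀(2.5951) ≈ 8.28 dB
∠T = 0.00° − 71.89° = -71.89°

At s = jω = j500:
quadratic: (j500)² + 420·j500 + 250000 = 0 + j210000 → |·| ≈ 2.1e+05, ∠ ≈ 90.00°
|T| = 500000 / 2.1e+05 ≈ 2.381
Gain = 20 log₁₀(2.381) ≈ 7.54 dB
∠T = 0.00° − 90.00° = -90.00°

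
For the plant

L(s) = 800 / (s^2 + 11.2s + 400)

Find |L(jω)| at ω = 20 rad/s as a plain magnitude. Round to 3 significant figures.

3.57

At s = jω = j20:
quadratic: (j20)² + 11.2·j20 + 400 = 0 + j224 → |·| ≈ 224, ∠ ≈ 90.00°
|L| = 800 / 224 ≈ 3.5714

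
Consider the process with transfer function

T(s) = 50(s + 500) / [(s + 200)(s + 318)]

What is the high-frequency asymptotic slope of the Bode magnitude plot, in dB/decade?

Each pole contributes −20 dB/decade at high frequency; each zero contributes +20 dB/decade.
Net: 1 zero(s) − 2 pole(s) → -20 dB/decade.

-20 dB/decade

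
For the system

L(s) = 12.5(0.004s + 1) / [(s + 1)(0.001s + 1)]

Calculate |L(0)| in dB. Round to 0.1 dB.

L(0) = 12.5 · 1 / 1 = 12.5
20 log₁₀(12.5) ≈ 21.94 dB

21.9 dB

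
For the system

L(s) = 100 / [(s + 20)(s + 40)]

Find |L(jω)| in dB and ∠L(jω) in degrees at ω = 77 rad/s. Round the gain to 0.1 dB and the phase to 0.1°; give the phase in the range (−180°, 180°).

-36.8 dB, -138.0°

At s = jω = j77:
pole (s+20): 20 + j77 → |·| = √(20²+77²) = √6329 ≈ 79.555, ∠ = arctan(77/20) ≈ 75.44°
pole (s+40): 40 + j77 → |·| = √(40²+77²) = √7529 ≈ 86.77, ∠ = arctan(77/40) ≈ 62.55°
|L| = 100 / 6903 ≈ 0.014486
Gain = 20 log₁₀(0.014486) ≈ -36.78 dB
∠L = 0.00° − 137.99° = -137.99°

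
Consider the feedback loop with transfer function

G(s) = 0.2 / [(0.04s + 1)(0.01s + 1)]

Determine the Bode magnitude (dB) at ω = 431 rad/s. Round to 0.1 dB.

At ω = 431 rad/s:
pole (1 + j431·0.04) = 1 + j17.24 → |·| ≈ 17.269, ∠ ≈ 86.68°
pole (1 + j431·0.01) = 1 + j4.31 → |·| ≈ 4.4245, ∠ ≈ 76.94°
|G| = 0.2 · 1 / (17.269 · 4.4245) ≈ 0.0026176
Gain = 20 log₁₀(0.0026176) ≈ -51.64 dB

-51.6 dB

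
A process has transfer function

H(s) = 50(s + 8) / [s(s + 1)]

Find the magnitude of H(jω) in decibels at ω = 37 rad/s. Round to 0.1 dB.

2.8 dB

At s = jω = j37:
zero (s+8): 8 + j37 → |·| = √(8²+37²) = √1433 ≈ 37.855, ∠ = arctan(37/8) ≈ 77.80°
pole (s+1): 1 + j37 → |·| = √(1²+37²) = √1370 ≈ 37.014, ∠ = arctan(37/1) ≈ 88.45°
pole at origin: |s| = 37, ∠ = 90.00° (in denominator)
|H| = 50 · 37.855 / 1369.5 ≈ 1.3821
Gain = 20 log₁₀(1.3821) ≈ 2.81 dB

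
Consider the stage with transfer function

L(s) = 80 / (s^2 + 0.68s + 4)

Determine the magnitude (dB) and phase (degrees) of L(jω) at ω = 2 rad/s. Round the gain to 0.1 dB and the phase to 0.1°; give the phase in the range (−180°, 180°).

35.4 dB, -90.0°

At s = jω = j2:
quadratic: (j2)² + 0.68·j2 + 4 = 0 + j1.36 → |·| ≈ 1.36, ∠ ≈ 90.00°
|L| = 80 / 1.36 ≈ 58.824
Gain = 20 log₁₀(58.824) ≈ 35.39 dB
∠L = 0.00° − 90.00° = -90.00°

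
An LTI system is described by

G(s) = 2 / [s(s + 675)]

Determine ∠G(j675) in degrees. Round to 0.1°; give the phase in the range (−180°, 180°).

-135.0°

At s = jω = j675:
pole (s+675): 675 + j675 → |·| = √(675²+675²) = √911250 ≈ 954.59, ∠ = arctan(675/675) ≈ 45.00°
pole at origin: |s| = 675, ∠ = 90.00° (in denominator)
∠G = 0.00° − 135.00° = -135.00°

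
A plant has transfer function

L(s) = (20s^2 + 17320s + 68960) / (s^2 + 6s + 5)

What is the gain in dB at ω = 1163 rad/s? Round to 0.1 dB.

Substitute s = j1163:
Numerator: 20(j1163)^2 + 17320(j1163) + 68960 = -26982420 + j20143160
Denominator: (j1163)^2 + 6(j1163) + 5 = -1352564 + j6978
|N| = √(26982420² + 20143160²) ≈ 3.3672e+07, ∠N ≈ 143.26°
|D| = √(1352564² + 6978²) ≈ 1.3526e+06, ∠D ≈ 179.70°
|L| = 3.3672e+07 / 1.3526e+06 ≈ 24.894
Gain = 20 log₁₀(24.894) ≈ 27.92 dB

27.9 dB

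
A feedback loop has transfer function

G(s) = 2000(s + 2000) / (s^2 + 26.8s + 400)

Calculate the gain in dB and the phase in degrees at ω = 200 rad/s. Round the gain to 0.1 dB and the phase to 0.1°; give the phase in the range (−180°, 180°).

At s = jω = j200:
zero (s+2000): 2000 + j200 → |·| = √(2000²+200²) = √4040000 ≈ 2010, ∠ = arctan(200/2000) ≈ 5.71°
quadratic: (j200)² + 26.8·j200 + 400 = -39600 + j5360 → |·| ≈ 39961, ∠ ≈ 172.29°
|G| = 2000 · 2010 / 39961 ≈ 100.6
Gain = 20 log₁₀(100.6) ≈ 40.05 dB
∠G = 5.71° − 172.29° = -166.58°

40.1 dB, -166.6°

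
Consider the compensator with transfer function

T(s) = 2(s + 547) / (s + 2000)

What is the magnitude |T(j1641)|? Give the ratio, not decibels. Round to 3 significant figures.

1.34

At s = jω = j1641:
zero (s+547): 547 + j1641 → |·| = √(547²+1641²) = √2992090 ≈ 1729.8, ∠ = arctan(1641/547) ≈ 71.57°
pole (s+2000): 2000 + j1641 → |·| = √(2000²+1641²) = √6692881 ≈ 2587.1, ∠ = arctan(1641/2000) ≈ 39.37°
|T| = 2 · 1729.8 / 2587.1 ≈ 1.3373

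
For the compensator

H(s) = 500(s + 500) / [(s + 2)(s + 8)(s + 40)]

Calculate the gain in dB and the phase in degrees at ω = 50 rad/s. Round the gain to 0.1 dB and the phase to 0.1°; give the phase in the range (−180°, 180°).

3.8 dB, 145.8°

At s = jω = j50:
zero (s+500): 500 + j50 → |·| = √(500²+50²) = √252500 ≈ 502.49, ∠ = arctan(50/500) ≈ 5.71°
pole (s+2): 2 + j50 → |·| = √(2²+50²) = √2504 ≈ 50.04, ∠ = arctan(50/2) ≈ 87.71°
pole (s+8): 8 + j50 → |·| = √(8²+50²) = √2564 ≈ 50.636, ∠ = arctan(50/8) ≈ 80.91°
pole (s+40): 40 + j50 → |·| = √(40²+50²) = √4100 ≈ 64.031, ∠ = arctan(50/40) ≈ 51.34°
|H| = 500 · 502.49 / 1.6224e+05 ≈ 1.5486
Gain = 20 log₁₀(1.5486) ≈ 3.80 dB
∠H = 5.71° − 219.96° = -214.25° ≡ 145.75° (principal value)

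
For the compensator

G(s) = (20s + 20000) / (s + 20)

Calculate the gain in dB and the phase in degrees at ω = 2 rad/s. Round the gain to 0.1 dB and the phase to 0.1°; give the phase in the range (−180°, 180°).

60.0 dB, -5.6°

Substitute s = j2:
Numerator: 20(j2) + 20000 = 20000 + j40
Denominator: (j2) + 20 = 20 + j2
|N| = √(20000² + 40²) ≈ 20000, ∠N ≈ 0.11°
|D| = √(20² + 2²) ≈ 20.1, ∠D ≈ 5.71°
|G| = 20000 / 20.1 ≈ 995.02
Gain = 20 log₁₀(995.02) ≈ 59.96 dB
∠G = 0.11° − 5.71° = -5.60°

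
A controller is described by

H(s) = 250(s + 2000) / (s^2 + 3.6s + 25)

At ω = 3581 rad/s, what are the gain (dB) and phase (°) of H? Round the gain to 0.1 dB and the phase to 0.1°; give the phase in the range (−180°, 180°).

-21.9 dB, -119.1°

At s = jω = j3581:
zero (s+2000): 2000 + j3581 → |·| = √(2000²+3581²) = √16823561 ≈ 4101.7, ∠ = arctan(3581/2000) ≈ 60.82°
quadratic: (j3581)² + 3.6·j3581 + 25 = -12823536 + j12891.6 → |·| ≈ 1.2824e+07, ∠ ≈ 179.94°
|H| = 250 · 4101.7 / 1.2824e+07 ≈ 0.079961
Gain = 20 log₁₀(0.079961) ≈ -21.94 dB
∠H = 60.82° − 179.94° = -119.12°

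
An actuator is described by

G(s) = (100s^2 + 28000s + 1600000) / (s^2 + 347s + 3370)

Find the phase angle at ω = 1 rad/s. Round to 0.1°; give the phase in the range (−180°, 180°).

-4.9°

Substitute s = j1:
Numerator: 100(j1)^2 + 28000(j1) + 1600000 = 1599900 + j28000
Denominator: (j1)^2 + 347(j1) + 3370 = 3369 + j347
|N| = √(1599900² + 28000²) ≈ 1.6001e+06, ∠N ≈ 1.00°
|D| = √(3369² + 347²) ≈ 3386.8, ∠D ≈ 5.88°
∠G = 1.00° − 5.88° = -4.88°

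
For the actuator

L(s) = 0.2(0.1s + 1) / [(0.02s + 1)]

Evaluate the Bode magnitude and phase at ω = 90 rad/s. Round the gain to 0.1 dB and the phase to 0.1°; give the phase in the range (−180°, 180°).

-1.1 dB, 22.7°

At ω = 90 rad/s:
zero (1 + j90·0.1) = 1 + j9 → |·| ≈ 9.0554, ∠ ≈ 83.66°
pole (1 + j90·0.02) = 1 + j1.8 → |·| ≈ 2.0591, ∠ ≈ 60.95°
|L| = 0.2 · 9.0554 / (2.0591) ≈ 0.87955
Gain = 20 log₁₀(0.87955) ≈ -1.11 dB
∠L = (83.66°) − (60.95°) = 22.71°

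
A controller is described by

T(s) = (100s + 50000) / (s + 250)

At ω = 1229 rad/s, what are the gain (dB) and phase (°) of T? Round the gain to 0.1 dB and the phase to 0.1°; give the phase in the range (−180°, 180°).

40.5 dB, -10.6°

Substitute s = j1229:
Numerator: 100(j1229) + 50000 = 50000 + j122900
Denominator: (j1229) + 250 = 250 + j1229
|N| = √(50000² + 122900²) ≈ 1.3268e+05, ∠N ≈ 67.86°
|D| = √(250² + 1229²) ≈ 1254.2, ∠D ≈ 78.50°
|T| = 1.3268e+05 / 1254.2 ≈ 105.79
Gain = 20 log₁₀(105.79) ≈ 40.49 dB
∠T = 67.86° − 78.50° = -10.64°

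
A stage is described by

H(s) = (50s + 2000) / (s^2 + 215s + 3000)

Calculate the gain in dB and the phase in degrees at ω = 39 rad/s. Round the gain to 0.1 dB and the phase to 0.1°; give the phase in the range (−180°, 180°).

-9.7 dB, -35.7°

Substitute s = j39:
Numerator: 50(j39) + 2000 = 2000 + j1950
Denominator: (j39)^2 + 215(j39) + 3000 = 1479 + j8385
|N| = √(2000² + 1950²) ≈ 2793.3, ∠N ≈ 44.27°
|D| = √(1479² + 8385²) ≈ 8514.4, ∠D ≈ 80.00°
|H| = 2793.3 / 8514.4 ≈ 0.32807
Gain = 20 log₁₀(0.32807) ≈ -9.68 dB
∠H = 44.27° − 80.00° = -35.73°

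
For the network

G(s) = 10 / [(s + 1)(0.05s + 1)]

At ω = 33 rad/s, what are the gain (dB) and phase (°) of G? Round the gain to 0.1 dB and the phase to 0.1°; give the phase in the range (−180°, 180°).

-16.1 dB, -147.0°

At ω = 33 rad/s:
pole (1 + j33·1) = 1 + j33 → |·| ≈ 33.015, ∠ ≈ 88.26°
pole (1 + j33·0.05) = 1 + j1.65 → |·| ≈ 1.9294, ∠ ≈ 58.78°
|G| = 10 · 1 / (33.015 · 1.9294) ≈ 0.15699
Gain = 20 log₁₀(0.15699) ≈ -16.08 dB
∠G = (0°) − (88.26° + 58.78°) = -147.04°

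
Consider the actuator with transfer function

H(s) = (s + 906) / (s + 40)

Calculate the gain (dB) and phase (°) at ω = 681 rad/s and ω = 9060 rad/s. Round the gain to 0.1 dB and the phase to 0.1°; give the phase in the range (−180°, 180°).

ω = 681: 4.4 dB, -49.7°; ω = 9060: 0.0 dB, -5.5°

Substitute s = j681:
Numerator: (j681) + 906 = 906 + j681
Denominator: (j681) + 40 = 40 + j681
|N| = √(906² + 681²) ≈ 1133.4, ∠N ≈ 36.93°
|D| = √(40² + 681²) ≈ 682.17, ∠D ≈ 86.64°
|H| = 1133.4 / 682.17 ≈ 1.6615
Gain = 20 log₁₀(1.6615) ≈ 4.41 dB
∠H = 36.93° − 86.64° = -49.71°

Substitute s = j9060:
Numerator: (j9060) + 906 = 906 + j9060
Denominator: (j9060) + 40 = 40 + j9060
|N| = √(906² + 9060²) ≈ 9105.2, ∠N ≈ 84.29°
|D| = √(40² + 9060²) ≈ 9060.1, ∠D ≈ 89.75°
|H| = 9105.2 / 9060.1 ≈ 1.005
Gain = 20 log₁₀(1.005) ≈ 0.04 dB
∠H = 84.29° − 89.75° = -5.46°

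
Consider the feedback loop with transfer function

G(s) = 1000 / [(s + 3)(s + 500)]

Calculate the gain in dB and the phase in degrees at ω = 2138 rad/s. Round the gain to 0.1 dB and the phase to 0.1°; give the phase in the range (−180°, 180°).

-73.4 dB, -166.8°

At s = jω = j2138:
pole (s+3): 3 + j2138 → |·| = √(3²+2138²) = √4571053 ≈ 2138, ∠ = arctan(2138/3) ≈ 89.92°
pole (s+500): 500 + j2138 → |·| = √(500²+2138²) = √4821044 ≈ 2195.7, ∠ = arctan(2138/500) ≈ 76.84°
|G| = 1000 / 4.6944e+06 ≈ 0.00021302
Gain = 20 log₁₀(0.00021302) ≈ -73.43 dB
∠G = 0.00° − 166.76° = -166.76°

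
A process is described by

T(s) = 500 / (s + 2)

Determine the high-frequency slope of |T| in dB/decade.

-20 dB/decade

Each pole contributes −20 dB/decade at high frequency; each zero contributes +20 dB/decade.
Net: 0 zero(s) − 1 pole(s) → -20 dB/decade.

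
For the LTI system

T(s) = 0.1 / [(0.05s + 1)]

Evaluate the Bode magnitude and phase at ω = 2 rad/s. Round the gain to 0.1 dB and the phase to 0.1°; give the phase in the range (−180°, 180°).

At ω = 2 rad/s:
pole (1 + j2·0.05) = 1 + j0.1 → |·| ≈ 1.005, ∠ ≈ 5.71°
|T| = 0.1 · 1 / (1.005) ≈ 0.099502
Gain = 20 log₁₀(0.099502) ≈ -20.04 dB
∠T = (0°) − (5.71°) = -5.71°

-20.0 dB, -5.7°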